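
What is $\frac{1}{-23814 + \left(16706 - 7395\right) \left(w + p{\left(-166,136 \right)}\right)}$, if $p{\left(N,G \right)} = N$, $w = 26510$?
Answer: $\frac{1}{245265170} \approx 4.0772 \cdot 10^{-9}$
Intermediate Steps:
$\frac{1}{-23814 + \left(16706 - 7395\right) \left(w + p{\left(-166,136 \right)}\right)} = \frac{1}{-23814 + \left(16706 - 7395\right) \left(26510 - 166\right)} = \frac{1}{-23814 + \left(16706 - 7395\right) 26344} = \frac{1}{-23814 + 9311 \cdot 26344} = \frac{1}{-23814 + 245288984} = \frac{1}{245265170}$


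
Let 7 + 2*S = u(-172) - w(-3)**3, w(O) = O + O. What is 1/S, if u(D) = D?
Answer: 2/37 ≈ 0.054054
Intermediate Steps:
w(O) = 2*O
S = 37/2 (S = -7/2 + (-172 - (2*(-3))**3)/2 = -7/2 + (-172 - 1*(-6)**3)/2 = -7/2 + (-172 - 1*(-216))/2 = -7/2 + (-172 + 216)/2 = -7/2 + (1/2)*44 = -7/2 + 22 = 37/2 ≈ 18.500)
1/S = 1/(37/2) = 2/37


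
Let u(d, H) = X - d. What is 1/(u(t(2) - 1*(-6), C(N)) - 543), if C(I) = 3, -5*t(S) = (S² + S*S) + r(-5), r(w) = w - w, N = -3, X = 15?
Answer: -5/2662 ≈ -0.0018783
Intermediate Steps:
r(w) = 0
t(S) = -2*S²/5 (t(S) = -((S² + S*S) + 0)/5 = -((S² + S²) + 0)/5 = -(2*S² + 0)/5 = -2*S²/5)
u(d, H) = 15 - d
1/(u(t(2) - 1*(-6), C(N)) - 543) = 1/((15 - (-⅖*2² - 1*(-6))) - 543) = 1/((15 - (-⅖*4 + 6)) - 543) = 1/((15 - (-8/5 + 6)) - 543) = 1/((15 - 1*22/5) - 543) = 1/((15 - 22/5) - 543) = 1/(53/5 - 543) = 1/(-2662/5) = -5/2662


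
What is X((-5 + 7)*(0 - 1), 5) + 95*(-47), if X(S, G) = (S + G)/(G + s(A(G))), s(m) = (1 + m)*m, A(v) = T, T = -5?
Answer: -111622/25 ≈ -4464.9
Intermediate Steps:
A(v) = -5
s(m) = m*(1 + m)
X(S, G) = (G + S)/(20 + G) (X(S, G) = (S + G)/(G - 5*(1 - 5)) = (G + S)/(G - 5*(-4)) = (G + S)/(G + 20) = (G + S)/(20 + G))
X((-5 + 7)*(0 - 1), 5) + 95*(-47) = (5 + (-5 + 7)*(0 - 1))/(20 + 5) + 95*(-47) = (5 + 2*(-1))/25 - 4465 = (5 - 2)/25 - 4465 = (1/25)*3 - 4465 = 3/25 - 4465 = -111622/25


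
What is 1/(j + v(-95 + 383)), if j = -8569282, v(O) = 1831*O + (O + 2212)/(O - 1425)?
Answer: -1137/9143704198 ≈ -1.2435e-7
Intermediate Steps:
v(O) = 1831*O + (2212 + O)/(-1425 + O)
1/(j + v(-95 + 383)) = 1/(-8569282 + (2212 - 2609174*(-95 + 383) + 1831*(-95 + 383)²)/(-1425 + (-95 + 383))) = 1/(-8569282 + (2212 - 2609174*288 + 1831*288²)/(-1425 + 288)) = 1/(-8569282 + (2212 - 751442112 + 1831*82944)/(-1137)) = 1/(-8569282 - (2212 - 751442112 + 151870464)/1137) = 1/(-8569282 - 1/1137*(-599569436)) = 1/(-8569282 + 599569436/1137) = 1/(-9143704198/1137) = -1137/9143704198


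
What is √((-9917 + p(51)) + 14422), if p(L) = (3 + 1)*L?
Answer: √4709 ≈ 68.622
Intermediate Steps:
p(L) = 4*L
√((-9917 + p(51)) + 14422) = √((-9917 + 4*51) + 14422) = √((-9917 + 204) + 14422) = √(-9713 + 14422) = √4709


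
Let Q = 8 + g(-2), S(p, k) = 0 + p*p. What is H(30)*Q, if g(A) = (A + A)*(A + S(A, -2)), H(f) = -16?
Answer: 0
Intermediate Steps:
S(p, k) = p² (S(p, k) = 0 + p² = p²)
g(A) = 2*A*(A + A²) (g(A) = (A + A)*(A + A²) = (2*A)*(A + A²) = 2*A*(A + A²))
Q = 0 (Q = 8 + 2*(-2)²*(1 - 2) = 8 + 2*4*(-1) = 8 - 8 = 0)
H(30)*Q = -16*0 = 0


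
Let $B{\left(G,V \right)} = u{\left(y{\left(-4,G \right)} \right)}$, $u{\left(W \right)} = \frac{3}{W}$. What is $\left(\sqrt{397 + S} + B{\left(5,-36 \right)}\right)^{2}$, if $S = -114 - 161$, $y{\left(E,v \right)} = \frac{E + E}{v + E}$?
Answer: $\frac{7817}{64} - \frac{3 \sqrt{122}}{4} \approx 113.86$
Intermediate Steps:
$y{\left(E,v \right)} = \frac{2 E}{E + v}$
$S = -275$ ($S = -114 - 161 = -275$)
$B{\left(G,V \right)} = \frac{3}{2} - \frac{3 G}{8}$ ($B{\left(G,V \right)} = \frac{3}{2 \left(-4\right) \frac{1}{-4 + G}} = \frac{3}{\left(-8\right) \frac{1}{-4 + G}} = 3 \left(\frac{1}{2} - \frac{G}{8}\right) = \frac{3}{2} - \frac{3 G}{8}$)
$\left(\sqrt{397 + S} + B{\left(5,-36 \right)}\right)^{2} = \left(\sqrt{397 - 275} + \left(\frac{3}{2} - \frac{15}{8}\right)\right)^{2} = \left(\sqrt{122} + \left(\frac{3}{2} - \frac{15}{8}\right)\right)^{2} = \left(\sqrt{122} - \frac{3}{8}\right)^{2} = \left(- \frac{3}{8} + \sqrt{122}\right)^{2}$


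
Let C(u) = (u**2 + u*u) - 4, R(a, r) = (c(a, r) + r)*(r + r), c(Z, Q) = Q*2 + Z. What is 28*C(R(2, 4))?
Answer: 702352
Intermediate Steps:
c(Z, Q) = Z + 2*Q (c(Z, Q) = 2*Q + Z = Z + 2*Q)
R(a, r) = 2*r*(a + 3*r) (R(a, r) = ((a + 2*r) + r)*(r + r) = (a + 3*r)*(2*r) = 2*r*(a + 3*r))
C(u) = -4 + 2*u**2 (C(u) = (u**2 + u**2) - 4 = 2*u**2 - 4 = -4 + 2*u**2)
28*C(R(2, 4)) = 28*(-4 + 2*(2*4*(2 + 3*4))**2) = 28*(-4 + 2*(2*4*(2 + 12))**2) = 28*(-4 + 2*(2*4*14)**2) = 28*(-4 + 2*112**2) = 28*(-4 + 2*12544) = 28*(-4 + 25088) = 28*25084 = 702352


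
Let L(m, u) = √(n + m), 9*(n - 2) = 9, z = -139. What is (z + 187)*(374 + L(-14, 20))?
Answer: 17952 + 48*I*√11 ≈ 17952.0 + 159.2*I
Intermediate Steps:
n = 3 (n = 2 + (⅑)*9 = 2 + 1 = 3)
L(m, u) = √(3 + m)
(z + 187)*(374 + L(-14, 20)) = (-139 + 187)*(374 + √(3 - 14)) = 48*(374 + √(-11)) = 48*(374 + I*√11) = 17952 + 48*I*√11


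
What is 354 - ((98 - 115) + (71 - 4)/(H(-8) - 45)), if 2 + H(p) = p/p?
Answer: 17133/46 ≈ 372.46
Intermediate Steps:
H(p) = -1 (H(p) = -2 + p/p = -2 + 1 = -1)
354 - ((98 - 115) + (71 - 4)/(H(-8) - 45)) = 354 - ((98 - 115) + (71 - 4)/(-1 - 45)) = 354 - (-17 + 67/(-46)) = 354 - (-17 + 67*(-1/46)) = 354 - (-17 - 67/46) = 354 - 1*(-849/46) = 354 + 849/46 = 17133/46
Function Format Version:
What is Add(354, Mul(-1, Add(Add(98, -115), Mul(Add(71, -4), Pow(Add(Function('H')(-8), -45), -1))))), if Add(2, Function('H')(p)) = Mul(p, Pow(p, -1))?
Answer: Rational(17133, 46) ≈ 372.46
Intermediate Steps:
Function('H')(p) = -1 (Function('H')(p) = Add(-2, Mul(p, Pow(p, -1))) = Add(-2, 1) = -1)
Add(354, Mul(-1, Add(Add(98, -115), Mul(Add(71, -4), Pow(Add(Function('H')(-8), -45), -1))))) = Add(354, Mul(-1, Add(Add(98, -115), Mul(Add(71, -4), Pow(Add(-1, -45), -1))))) = Add(354, Mul(-1, Add(-17, Mul(67, Pow(-46, -1))))) = Add(354, Mul(-1, Add(-17, Mul(67, Rational(-1, 46))))) = Add(354, Mul(-1, Add(-17, Rational(-67, 46)))) = Add(354, Mul(-1, Rational(-849, 46))) = Add(354, Rational(849, 46)) = Rational(17133, 46)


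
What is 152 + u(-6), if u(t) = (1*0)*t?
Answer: 152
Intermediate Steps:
u(t) = 0 (u(t) = 0*t = 0)
152 + u(-6) = 152 + 0 = 152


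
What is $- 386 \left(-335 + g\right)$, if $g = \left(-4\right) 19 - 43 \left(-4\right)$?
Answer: $92254$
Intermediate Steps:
$g = 96$ ($g = -76 - -172 = -76 + 172 = 96$)
$- 386 \left(-335 + g\right) = - 386 \left(-335 + 96\right) = \left(-386\right) \left(-239\right) = 92254$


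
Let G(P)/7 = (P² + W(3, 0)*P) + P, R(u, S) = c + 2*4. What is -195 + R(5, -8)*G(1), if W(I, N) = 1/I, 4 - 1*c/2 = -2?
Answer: 395/3 ≈ 131.67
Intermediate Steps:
c = 12 (c = 8 - 2*(-2) = 8 + 4 = 12)
R(u, S) = 20 (R(u, S) = 12 + 2*4 = 12 + 8 = 20)
W(I, N) = 1/I
G(P) = 7*P² + 28*P/3 (G(P) = 7*((P² + P/3) + P) = 7*(P² + 4*P/3) = 7*P² + 28*P/3)
-195 + R(5, -8)*G(1) = -195 + 20*((7/3)*1*(4 + 3*1)) = -195 + 20*((7/3)*1*(4 + 3)) = -195 + 20*((7/3)*1*7) = -195 + 20*(49/3) = -195 + 980/3 = 395/3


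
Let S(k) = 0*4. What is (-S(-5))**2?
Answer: 0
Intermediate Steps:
S(k) = 0
(-S(-5))**2 = (-1*0)**2 = 0**2 = 0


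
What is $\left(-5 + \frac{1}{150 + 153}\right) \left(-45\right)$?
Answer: $\frac{22710}{101} \approx 224.85$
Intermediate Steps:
$\left(-5 + \frac{1}{150 + 153}\right) \left(-45\right) = \left(-5 + \frac{1}{303}\right) \left(-45\right) = \left(- \frac{1514}{303}\right) \left(-45\right) = \frac{22710}{101}$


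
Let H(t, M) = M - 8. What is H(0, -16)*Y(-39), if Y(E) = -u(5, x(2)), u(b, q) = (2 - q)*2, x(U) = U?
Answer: 0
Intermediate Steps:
H(t, M) = -8 + M
u(b, q) = 4 - 2*q
Y(E) = 0 (Y(E) = -(4 - 2*2) = -(4 - 4) = -1*0 = 0)
H(0, -16)*Y(-39) = (-8 - 16)*0 = -24*0 = 0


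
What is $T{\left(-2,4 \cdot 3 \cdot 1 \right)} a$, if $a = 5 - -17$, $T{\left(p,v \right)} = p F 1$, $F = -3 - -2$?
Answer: $44$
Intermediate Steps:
$F = -1$ ($F = -3 + 2 = -1$)
$T{\left(p,v \right)} = - p$ ($T{\left(p,v \right)} = p \left(-1\right) 1 = - p 1 = - p$)
$a = 22$ ($a = 5 + 17 = 22$)
$T{\left(-2,4 \cdot 3 \cdot 1 \right)} a = \left(-1\right) \left(-2\right) 22 = 2 \cdot 22 = 44$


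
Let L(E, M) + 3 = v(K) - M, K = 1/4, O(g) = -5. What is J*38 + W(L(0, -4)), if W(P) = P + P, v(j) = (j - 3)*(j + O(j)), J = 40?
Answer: 12385/8 ≈ 1548.1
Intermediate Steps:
K = ¼ ≈ 0.25000
v(j) = (-5 + j)*(-3 + j) (v(j) = (j - 3)*(j - 5) = (-3 + j)*(-5 + j) = (-5 + j)*(-3 + j))
L(E, M) = 161/16 - M (L(E, M) = -3 + ((15 + (¼)² - 8*¼) - M) = -3 + ((15 + 1/16 - 2) - M) = -3 + (209/16 - M) = 161/16 - M)
W(P) = 2*P
J*38 + W(L(0, -4)) = 40*38 + 2*(161/16 - 1*(-4)) = 1520 + 2*(161/16 + 4) = 1520 + 2*(225/16) = 1520 + 225/8 = 12385/8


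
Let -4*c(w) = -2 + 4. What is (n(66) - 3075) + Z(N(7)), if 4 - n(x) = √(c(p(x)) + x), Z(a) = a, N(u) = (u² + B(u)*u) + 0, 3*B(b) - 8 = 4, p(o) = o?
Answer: -2994 - √262/2 ≈ -3002.1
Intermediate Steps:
c(w) = -½ (c(w) = -(-2 + 4)/4 = -¼*2 = -½)
B(b) = 4 (B(b) = 8/3 + (⅓)*4 = 8/3 + 4/3 = 4)
N(u) = u² + 4*u (N(u) = (u² + 4*u) + 0 = u² + 4*u)
n(x) = 4 - √(-½ + x)
(n(66) - 3075) + Z(N(7)) = ((4 - √(-2 + 4*66)/2) - 3075) + 7*(4 + 7) = ((4 - √(-2 + 264)/2) - 3075) + 7*11 = ((4 - √262/2) - 3075) + 77 = (-3071 - √262/2) + 77 = -2994 - √262/2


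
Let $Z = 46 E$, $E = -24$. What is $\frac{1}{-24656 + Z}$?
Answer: $- \frac{1}{25760} \approx -3.882 \cdot 10^{-5}$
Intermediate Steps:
$Z = -1104$ ($Z = 46 \left(-24\right) = -1104$)
$\frac{1}{-24656 + Z} = \frac{1}{-24656 - 1104} = \frac{1}{-25760} = - \frac{1}{25760}$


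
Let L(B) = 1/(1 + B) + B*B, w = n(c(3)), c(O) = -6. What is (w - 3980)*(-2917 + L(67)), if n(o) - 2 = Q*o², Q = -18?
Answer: -247252761/34 ≈ -7.2721e+6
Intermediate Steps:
n(o) = 2 - 18*o²
w = -646 (w = 2 - 18*(-6)² = 2 - 18*36 = 2 - 648 = -646)
L(B) = B² + 1/(1 + B) (L(B) = 1/(1 + B) + B² = B² + 1/(1 + B))
(w - 3980)*(-2917 + L(67)) = (-646 - 3980)*(-2917 + (1 + 67² + 67³)/(1 + 67)) = -4626*(-2917 + (1 + 4489 + 300763)/68) = -4626*(-2917 + (1/68)*305253) = -4626*(-2917 + 305253/68) = -4626*106897/68 = -247252761/34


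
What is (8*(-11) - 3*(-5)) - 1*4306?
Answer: -4379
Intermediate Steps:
(8*(-11) - 3*(-5)) - 1*4306 = (-88 + 15) - 4306 = -73 - 4306 = -4379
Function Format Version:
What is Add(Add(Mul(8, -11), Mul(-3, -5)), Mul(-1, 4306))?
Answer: -4379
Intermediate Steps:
Add(Add(Mul(8, -11), Mul(-3, -5)), Mul(-1, 4306)) = Add(Add(-88, 15), -4306) = Add(-73, -4306) = -4379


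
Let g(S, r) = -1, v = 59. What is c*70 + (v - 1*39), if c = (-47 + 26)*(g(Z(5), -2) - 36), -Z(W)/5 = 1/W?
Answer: 54410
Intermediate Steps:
Z(W) = -5/W
c = 777 (c = (-47 + 26)*(-1 - 36) = -21*(-37) = 777)
c*70 + (v - 1*39) = 777*70 + (59 - 1*39) = 54390 + (59 - 39) = 54390 + 20 = 54410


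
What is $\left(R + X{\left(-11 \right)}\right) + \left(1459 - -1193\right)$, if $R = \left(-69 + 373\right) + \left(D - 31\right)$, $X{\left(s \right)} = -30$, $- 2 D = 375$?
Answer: $\frac{5415}{2} \approx 2707.5$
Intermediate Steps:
$D = - \frac{375}{2}$ ($D = \left(- \frac{1}{2}\right) 375 = - \frac{375}{2} \approx -187.5$)
$R = \frac{171}{2}$ ($R = \left(-69 + 373\right) - \frac{437}{2} = 304 - \frac{437}{2} = \frac{171}{2} \approx 85.5$)
$\left(R + X{\left(-11 \right)}\right) + \left(1459 - -1193\right) = \left(\frac{171}{2} - 30\right) + \left(1459 - -1193\right) = \frac{111}{2} + \left(1459 + 1193\right) = \frac{111}{2} + 2652 = \frac{5415}{2}$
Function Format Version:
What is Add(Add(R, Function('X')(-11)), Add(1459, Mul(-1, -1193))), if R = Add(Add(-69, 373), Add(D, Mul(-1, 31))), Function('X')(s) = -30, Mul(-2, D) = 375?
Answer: Rational(5415, 2) ≈ 2707.5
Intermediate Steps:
D = Rational(-375, 2) (D = Mul(Rational(-1, 2), 375) = Rational(-375, 2) ≈ -187.50)
R = Rational(171, 2) (R = Add(Add(-69, 373), Add(Rational(-375, 2), Mul(-1, 31))) = Add(304, Add(Rational(-375, 2), -31)) = Add(304, Rational(-437, 2)) = Rational(171, 2) ≈ 85.500)
Add(Add(R, Function('X')(-11)), Add(1459, Mul(-1, -1193))) = Add(Add(Rational(171, 2), -30), Add(1459, Mul(-1, -1193))) = Add(Rational(111, 2), Add(1459, 1193)) = Add(Rational(111, 2), 2652) = Rational(5415, 2)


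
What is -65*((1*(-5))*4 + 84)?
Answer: -4160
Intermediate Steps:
-65*((1*(-5))*4 + 84) = -65*(-5*4 + 84) = -65*(-20 + 84) = -65*64 = -4160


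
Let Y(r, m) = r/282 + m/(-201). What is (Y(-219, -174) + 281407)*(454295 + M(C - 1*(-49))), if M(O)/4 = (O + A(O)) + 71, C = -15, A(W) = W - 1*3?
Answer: 806111999787633/6298 ≈ 1.2799e+11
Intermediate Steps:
A(W) = -3 + W (A(W) = W - 3 = -3 + W)
Y(r, m) = -m/201 + r/282 (Y(r, m) = r*(1/282) + m*(-1/201) = r/282 - m/201 = -m/201 + r/282)
M(O) = 272 + 8*O (M(O) = 4*((O + (-3 + O)) + 71) = 4*((-3 + 2*O) + 71) = 4*(68 + 2*O) = 272 + 8*O)
(Y(-219, -174) + 281407)*(454295 + M(C - 1*(-49))) = ((-1/201*(-174) + (1/282)*(-219)) + 281407)*(454295 + (272 + 8*(-15 - 1*(-49)))) = ((58/67 - 73/94) + 281407)*(454295 + (272 + 8*(-15 + 49))) = (561/6298 + 281407)*(454295 + (272 + 8*34)) = 1772301847*(454295 + (272 + 272))/6298 = 1772301847*(454295 + 544)/6298 = (1772301847/6298)*454839 = 806111999787633/6298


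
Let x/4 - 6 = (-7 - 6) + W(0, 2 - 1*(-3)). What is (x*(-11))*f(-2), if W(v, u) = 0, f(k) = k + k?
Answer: -1232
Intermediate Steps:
f(k) = 2*k
x = -28 (x = 24 + 4*((-7 - 6) + 0) = 24 + 4*(-13 + 0) = 24 + 4*(-13) = 24 - 52 = -28)
(x*(-11))*f(-2) = (-28*(-11))*(2*(-2)) = 308*(-4) = -1232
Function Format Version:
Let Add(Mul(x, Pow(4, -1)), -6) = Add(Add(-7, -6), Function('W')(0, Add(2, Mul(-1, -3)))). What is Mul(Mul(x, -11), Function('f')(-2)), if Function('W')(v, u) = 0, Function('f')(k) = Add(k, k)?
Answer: -1232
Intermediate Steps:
Function('f')(k) = Mul(2, k)
x = -28 (x = Add(24, Mul(4, Add(Add(-7, -6), 0))) = Add(24, Mul(4, Add(-13, 0))) = Add(24, Mul(4, -13)) = Add(24, -52) = -28)
Mul(Mul(x, -11), Function('f')(-2)) = Mul(Mul(-28, -11), Mul(2, -2)) = Mul(308, -4) = -1232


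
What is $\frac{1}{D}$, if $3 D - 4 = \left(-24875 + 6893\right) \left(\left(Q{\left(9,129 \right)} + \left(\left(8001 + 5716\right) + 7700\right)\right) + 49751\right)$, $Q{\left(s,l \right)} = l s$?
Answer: $- \frac{3}{1300620074} \approx -2.3066 \cdot 10^{-9}$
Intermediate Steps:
$D = - \frac{1300620074}{3}$ ($D = \frac{4}{3} + \frac{\left(-24875 + 6893\right) \left(\left(129 \cdot 9 + \left(\left(8001 + 5716\right) + 7700\right)\right) + 49751\right)}{3} = \frac{4}{3} + \frac{\left(-17982\right) \left(\left(1161 + \left(13717 + 7700\right)\right) + 49751\right)}{3} = \frac{4}{3} + \frac{\left(-17982\right) \left(\left(1161 + 21417\right) + 49751\right)}{3} = \frac{4}{3} + \frac{\left(-17982\right) \left(22578 + 49751\right)}{3} = \frac{4}{3} + \frac{\left(-17982\right) 72329}{3} = \frac{4}{3} + \frac{1}{3} \left(-1300620078\right) = \frac{4}{3} - 433540026 = - \frac{1300620074}{3} \approx -4.3354 \cdot 10^{8}$)
$\frac{1}{D} = \frac{1}{- \frac{1300620074}{3}} = - \frac{3}{1300620074}$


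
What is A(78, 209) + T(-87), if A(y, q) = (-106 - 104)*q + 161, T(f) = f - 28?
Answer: -43844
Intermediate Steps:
T(f) = -28 + f
A(y, q) = 161 - 210*q (A(y, q) = -210*q + 161 = 161 - 210*q)
A(78, 209) + T(-87) = (161 - 210*209) + (-28 - 87) = (161 - 43890) - 115 = -43729 - 115 = -43844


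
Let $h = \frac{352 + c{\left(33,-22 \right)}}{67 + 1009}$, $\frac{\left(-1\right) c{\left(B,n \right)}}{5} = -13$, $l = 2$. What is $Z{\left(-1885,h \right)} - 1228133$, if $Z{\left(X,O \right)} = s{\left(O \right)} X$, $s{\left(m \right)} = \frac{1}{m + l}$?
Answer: $- \frac{3157101937}{2569} \approx -1.2289 \cdot 10^{6}$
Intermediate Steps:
$c{\left(B,n \right)} = 65$ ($c{\left(B,n \right)} = \left(-5\right) \left(-13\right) = 65$)
$s{\left(m \right)} = \frac{1}{2 + m}$ ($s{\left(m \right)} = \frac{1}{m + 2} = \frac{1}{2 + m}$)
$h = \frac{417}{1076}$ ($h = \frac{352 + 65}{67 + 1009} = \frac{417}{1076} \approx 0.38755$)
$Z{\left(X,O \right)} = \frac{X}{2 + O}$
$Z{\left(-1885,h \right)} - 1228133 = - \frac{1885}{2 + \frac{417}{1076}} - 1228133 = - \frac{1885}{\frac{2569}{1076}} - 1228133 = \left(-1885\right) \frac{1076}{2569} - 1228133 = - \frac{2028260}{2569} - 1228133 = - \frac{3157101937}{2569}$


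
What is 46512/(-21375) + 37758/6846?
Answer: 68039/20375 ≈ 3.3393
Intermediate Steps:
46512/(-21375) + 37758/6846 = 46512*(-1/21375) + 37758*(1/6846) = -272/125 + 899/163 = 68039/20375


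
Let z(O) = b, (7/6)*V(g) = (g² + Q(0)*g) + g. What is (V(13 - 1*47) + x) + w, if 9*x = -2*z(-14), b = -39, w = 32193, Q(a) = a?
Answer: 696431/21 ≈ 33163.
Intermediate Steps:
V(g) = 6*g/7 + 6*g²/7 (V(g) = 6*((g² + 0*g) + g)/7 = 6*((g² + 0) + g)/7 = 6*(g² + g)/7 = 6*(g + g²)/7 = 6*g/7 + 6*g²/7)
z(O) = -39
x = 26/3 (x = (-2*(-39))/9 = (⅑)*78 = 26/3 ≈ 8.6667)
(V(13 - 1*47) + x) + w = (6*(13 - 1*47)*(1 + (13 - 1*47))/7 + 26/3) + 32193 = (6*(13 - 47)*(1 + (13 - 47))/7 + 26/3) + 32193 = ((6/7)*(-34)*(1 - 34) + 26/3) + 32193 = ((6/7)*(-34)*(-33) + 26/3) + 32193 = (6732/7 + 26/3) + 32193 = 20378/21 + 32193 = 696431/21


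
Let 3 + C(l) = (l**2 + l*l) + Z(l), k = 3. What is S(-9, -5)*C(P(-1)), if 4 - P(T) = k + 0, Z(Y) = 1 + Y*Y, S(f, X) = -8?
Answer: -8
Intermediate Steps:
Z(Y) = 1 + Y**2
P(T) = 1 (P(T) = 4 - (3 + 0) = 4 - 1*3 = 4 - 3 = 1)
C(l) = -2 + 3*l**2 (C(l) = -3 + ((l**2 + l*l) + (1 + l**2)) = -3 + ((l**2 + l**2) + (1 + l**2)) = -3 + (2*l**2 + (1 + l**2)) = -3 + (1 + 3*l**2) = -2 + 3*l**2)
S(-9, -5)*C(P(-1)) = -8*(-2 + 3*1**2) = -8*(-2 + 3*1) = -8*(-2 + 3) = -8*1 = -8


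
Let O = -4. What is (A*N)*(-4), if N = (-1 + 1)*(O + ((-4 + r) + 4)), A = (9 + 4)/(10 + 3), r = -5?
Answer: 0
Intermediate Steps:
A = 1 (A = 13/13 = 13*(1/13) = 1)
N = 0 (N = (-1 + 1)*(-4 + ((-4 - 5) + 4)) = 0*(-4 + (-9 + 4)) = 0*(-4 - 5) = 0*(-9) = 0)
(A*N)*(-4) = (1*0)*(-4) = 0*(-4) = 0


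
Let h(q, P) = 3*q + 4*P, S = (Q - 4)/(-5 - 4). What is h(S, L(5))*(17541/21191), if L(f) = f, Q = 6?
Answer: 339126/21191 ≈ 16.003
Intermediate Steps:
S = -2/9 (S = (6 - 4)/(-5 - 4) = 2/(-9) = 2*(-⅑) = -2/9 ≈ -0.22222)
h(S, L(5))*(17541/21191) = (3*(-2/9) + 4*5)*(17541/21191) = (-⅔ + 20)*(17541*(1/21191)) = (58/3)*(17541/21191) = 339126/21191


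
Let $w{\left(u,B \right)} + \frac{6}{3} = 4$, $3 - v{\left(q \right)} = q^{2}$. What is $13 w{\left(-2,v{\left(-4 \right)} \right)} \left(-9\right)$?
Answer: $-234$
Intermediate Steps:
$v{\left(q \right)} = 3 - q^{2}$
$w{\left(u,B \right)} = 2$ ($w{\left(u,B \right)} = -2 + 4 = 2$)
$13 w{\left(-2,v{\left(-4 \right)} \right)} \left(-9\right) = 13 \cdot 2 \left(-9\right) = 26 \left(-9\right) = -234$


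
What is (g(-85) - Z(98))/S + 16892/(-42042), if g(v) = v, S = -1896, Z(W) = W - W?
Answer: -1580759/4428424 ≈ -0.35696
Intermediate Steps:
Z(W) = 0
(g(-85) - Z(98))/S + 16892/(-42042) = (-85 - 1*0)/(-1896) + 16892/(-42042) = (-85 + 0)*(-1/1896) + 16892*(-1/42042) = -85*(-1/1896) - 8446/21021 = 85/1896 - 8446/21021 = -1580759/4428424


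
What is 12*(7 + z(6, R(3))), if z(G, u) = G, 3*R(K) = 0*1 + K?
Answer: 156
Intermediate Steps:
R(K) = K/3 (R(K) = (0*1 + K)/3 = (0 + K)/3 = K/3)
12*(7 + z(6, R(3))) = 12*(7 + 6) = 12*13 = 156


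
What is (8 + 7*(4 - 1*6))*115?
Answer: -690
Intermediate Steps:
(8 + 7*(4 - 1*6))*115 = (8 + 7*(4 - 6))*115 = (8 + 7*(-2))*115 = (8 - 14)*115 = -6*115 = -690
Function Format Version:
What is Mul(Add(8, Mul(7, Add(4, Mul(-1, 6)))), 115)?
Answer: -690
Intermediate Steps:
Mul(Add(8, Mul(7, Add(4, Mul(-1, 6)))), 115) = Mul(Add(8, Mul(7, Add(4, -6))), 115) = Mul(Add(8, Mul(7, -2)), 115) = Mul(Add(8, -14), 115) = Mul(-6, 115) = -690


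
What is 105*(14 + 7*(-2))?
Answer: 0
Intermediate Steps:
105*(14 + 7*(-2)) = 105*(14 - 14) = 105*0 = 0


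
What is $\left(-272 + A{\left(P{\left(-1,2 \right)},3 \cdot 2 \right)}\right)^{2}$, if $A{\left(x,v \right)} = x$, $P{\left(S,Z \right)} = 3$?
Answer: $72361$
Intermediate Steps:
$\left(-272 + A{\left(P{\left(-1,2 \right)},3 \cdot 2 \right)}\right)^{2} = \left(-272 + 3\right)^{2} = \left(-269\right)^{2} = 72361$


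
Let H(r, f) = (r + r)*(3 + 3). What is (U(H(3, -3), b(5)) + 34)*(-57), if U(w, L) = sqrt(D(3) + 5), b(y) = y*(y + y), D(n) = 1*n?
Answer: -1938 - 114*sqrt(2) ≈ -2099.2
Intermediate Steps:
D(n) = n
H(r, f) = 12*r (H(r, f) = (2*r)*6 = 12*r)
b(y) = 2*y**2 (b(y) = y*(2*y) = 2*y**2)
U(w, L) = 2*sqrt(2) (U(w, L) = sqrt(3 + 5) = sqrt(8) = 2*sqrt(2))
(U(H(3, -3), b(5)) + 34)*(-57) = (2*sqrt(2) + 34)*(-57) = (34 + 2*sqrt(2))*(-57) = -1938 - 114*sqrt(2)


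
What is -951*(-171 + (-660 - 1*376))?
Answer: 1147857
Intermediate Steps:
-951*(-171 + (-660 - 1*376)) = -951*(-171 + (-660 - 376)) = -951*(-171 - 1036) = -951*(-1207) = 1147857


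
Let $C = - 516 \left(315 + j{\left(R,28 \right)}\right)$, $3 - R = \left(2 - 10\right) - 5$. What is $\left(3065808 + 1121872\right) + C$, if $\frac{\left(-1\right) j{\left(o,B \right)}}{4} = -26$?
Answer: $3971476$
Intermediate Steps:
$R = 16$ ($R = 3 - \left(\left(2 - 10\right) - 5\right) = 3 - \left(-8 - 5\right) = 3 - -13 = 3 + 13 = 16$)
$j{\left(o,B \right)} = 104$ ($j{\left(o,B \right)} = \left(-4\right) \left(-26\right) = 104$)
$C = -216204$ ($C = - 516 \left(315 + 104\right) = \left(-516\right) 419 = -216204$)
$\left(3065808 + 1121872\right) + C = \left(3065808 + 1121872\right) - 216204 = 4187680 - 216204 = 3971476$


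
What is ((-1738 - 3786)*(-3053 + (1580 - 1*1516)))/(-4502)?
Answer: -8255618/2251 ≈ -3667.5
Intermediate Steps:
((-1738 - 3786)*(-3053 + (1580 - 1*1516)))/(-4502) = -5524*(-3053 + (1580 - 1516))*(-1/4502) = -5524*(-3053 + 64)*(-1/4502) = -5524*(-2989)*(-1/4502) = 16511236*(-1/4502) = -8255618/2251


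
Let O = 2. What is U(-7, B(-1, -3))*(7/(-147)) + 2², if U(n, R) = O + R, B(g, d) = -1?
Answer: 83/21 ≈ 3.9524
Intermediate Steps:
U(n, R) = 2 + R
U(-7, B(-1, -3))*(7/(-147)) + 2² = (2 - 1)*(7/(-147)) + 2² = 1*(7*(-1/147)) + 4 = 1*(-1/21) + 4 = -1/21 + 4 = 83/21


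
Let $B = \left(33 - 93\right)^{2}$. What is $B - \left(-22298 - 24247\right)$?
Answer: $50145$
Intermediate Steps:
$B = 3600$ ($B = \left(-60\right)^{2} = 3600$)
$B - \left(-22298 - 24247\right) = 3600 - \left(-22298 - 24247\right) = 3600 - -46545 = 3600 + 46545 = 50145$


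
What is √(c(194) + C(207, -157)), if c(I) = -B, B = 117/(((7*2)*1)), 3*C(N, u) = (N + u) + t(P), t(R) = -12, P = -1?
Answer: √7602/42 ≈ 2.0759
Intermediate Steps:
C(N, u) = -4 + N/3 + u/3 (C(N, u) = ((N + u) - 12)/3 = (-12 + N + u)/3 = -4 + N/3 + u/3)
B = 117/14 (B = 117/((14*1)) = 117/14 ≈ 8.3571)
c(I) = -117/14 (c(I) = -1*117/14 = -117/14)
√(c(194) + C(207, -157)) = √(-117/14 + (-4 + (⅓)*207 + (⅓)*(-157))) = √(-117/14 + (-4 + 69 - 157/3)) = √(-117/14 + 38/3) = √(181/42) = √7602/42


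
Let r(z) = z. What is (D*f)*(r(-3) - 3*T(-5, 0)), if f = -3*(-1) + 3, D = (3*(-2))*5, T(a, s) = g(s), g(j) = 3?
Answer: 2160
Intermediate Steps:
T(a, s) = 3
D = -30 (D = -6*5 = -30)
f = 6 (f = 3 + 3 = 6)
(D*f)*(r(-3) - 3*T(-5, 0)) = (-30*6)*(-3 - 3*3) = -180*(-3 - 9) = -180*(-12) = 2160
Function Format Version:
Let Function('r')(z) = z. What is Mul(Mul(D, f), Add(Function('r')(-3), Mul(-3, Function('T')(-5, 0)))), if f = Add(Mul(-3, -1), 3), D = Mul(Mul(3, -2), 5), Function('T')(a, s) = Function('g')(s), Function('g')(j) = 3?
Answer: 2160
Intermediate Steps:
Function('T')(a, s) = 3
D = -30 (D = Mul(-6, 5) = -30)
f = 6 (f = Add(3, 3) = 6)
Mul(Mul(D, f), Add(Function('r')(-3), Mul(-3, Function('T')(-5, 0)))) = Mul(Mul(-30, 6), Add(-3, Mul(-3, 3))) = Mul(-180, Add(-3, -9)) = Mul(-180, -12) = 2160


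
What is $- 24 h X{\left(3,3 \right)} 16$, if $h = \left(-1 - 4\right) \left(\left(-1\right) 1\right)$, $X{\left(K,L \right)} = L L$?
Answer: $-17280$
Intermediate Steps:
$X{\left(K,L \right)} = L^{2}$
$h = 5$ ($h = \left(-5\right) \left(-1\right) = 5$)
$- 24 h X{\left(3,3 \right)} 16 = - 24 \cdot 5 \cdot 3^{2} \cdot 16 = - 24 \cdot 5 \cdot 9 \cdot 16 = - 24 \cdot 45 \cdot 16 = - 24 \cdot 720 = \left(-1\right) 17280 = -17280$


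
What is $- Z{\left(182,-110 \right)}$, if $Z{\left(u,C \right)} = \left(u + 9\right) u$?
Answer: $-34762$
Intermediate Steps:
$Z{\left(u,C \right)} = u \left(9 + u\right)$ ($Z{\left(u,C \right)} = \left(9 + u\right) u = u \left(9 + u\right)$)
$- Z{\left(182,-110 \right)} = - 182 \left(9 + 182\right) = - 182 \cdot 191 = \left(-1\right) 34762 = -34762$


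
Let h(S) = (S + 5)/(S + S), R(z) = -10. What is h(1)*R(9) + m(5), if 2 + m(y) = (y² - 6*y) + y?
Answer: -32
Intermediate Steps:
h(S) = (5 + S)/(2*S) (h(S) = (5 + S)/((2*S)) = (5 + S)*(1/(2*S)) = (5 + S)/(2*S))
m(y) = -2 + y² - 5*y (m(y) = -2 + ((y² - 6*y) + y) = -2 + (y² - 5*y) = -2 + y² - 5*y)
h(1)*R(9) + m(5) = ((½)*(5 + 1)/1)*(-10) + (-2 + 5² - 5*5) = ((½)*1*6)*(-10) + (-2 + 25 - 25) = 3*(-10) - 2 = -30 - 2 = -32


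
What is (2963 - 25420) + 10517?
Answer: -11940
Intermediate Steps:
(2963 - 25420) + 10517 = -22457 + 10517 = -11940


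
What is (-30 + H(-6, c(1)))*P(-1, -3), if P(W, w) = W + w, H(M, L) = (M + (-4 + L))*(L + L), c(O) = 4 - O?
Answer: 288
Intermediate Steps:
H(M, L) = 2*L*(-4 + L + M) (H(M, L) = (-4 + L + M)*(2*L) = 2*L*(-4 + L + M))
(-30 + H(-6, c(1)))*P(-1, -3) = (-30 + 2*(4 - 1*1)*(-4 + (4 - 1*1) - 6))*(-1 - 3) = (-30 + 2*(4 - 1)*(-4 + (4 - 1) - 6))*(-4) = (-30 + 2*3*(-4 + 3 - 6))*(-4) = (-30 + 2*3*(-7))*(-4) = (-30 - 42)*(-4) = -72*(-4) = 288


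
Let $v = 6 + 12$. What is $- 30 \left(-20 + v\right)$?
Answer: $60$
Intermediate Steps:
$v = 18$
$- 30 \left(-20 + v\right) = - 30 \left(-20 + 18\right) = \left(-30\right) \left(-2\right) = 60$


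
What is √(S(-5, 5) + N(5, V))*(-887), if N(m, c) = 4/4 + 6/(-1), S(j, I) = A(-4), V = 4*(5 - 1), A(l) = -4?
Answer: -2661*I ≈ -2661.0*I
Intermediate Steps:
V = 16 (V = 4*4 = 16)
S(j, I) = -4
N(m, c) = -5 (N(m, c) = 4*(¼) + 6*(-1) = 1 - 6 = -5)
√(S(-5, 5) + N(5, V))*(-887) = √(-4 - 5)*(-887) = √(-9)*(-887) = (3*I)*(-887) = -2661*I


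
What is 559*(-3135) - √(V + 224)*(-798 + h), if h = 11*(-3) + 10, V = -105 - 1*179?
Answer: -1752465 + 1642*I*√15 ≈ -1.7525e+6 + 6359.4*I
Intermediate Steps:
V = -284 (V = -105 - 179 = -284)
h = -23 (h = -33 + 10 = -23)
559*(-3135) - √(V + 224)*(-798 + h) = 559*(-3135) - √(-284 + 224)*(-798 - 23) = -1752465 - √(-60)*(-821) = -1752465 - 2*I*√15*(-821) = -1752465 - (-1642)*I*√15 = -1752465 + 1642*I*√15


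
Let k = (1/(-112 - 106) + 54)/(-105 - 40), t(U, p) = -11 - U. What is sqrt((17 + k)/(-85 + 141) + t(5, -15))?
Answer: I*sqrt(3075316780235)/442540 ≈ 3.9627*I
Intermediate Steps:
k = -11771/31610 (k = (1/(-218) + 54)/(-145) = (-1/218 + 54)*(-1/145) = (11771/218)*(-1/145) = -11771/31610 ≈ -0.37238)
sqrt((17 + k)/(-85 + 141) + t(5, -15)) = sqrt((17 - 11771/31610)/(-85 + 141) + (-11 - 1*5)) = sqrt((525599/31610)/56 + (-11 - 5)) = sqrt((525599/31610)*(1/56) - 16) = sqrt(525599/1770160 - 16) = sqrt(-27796961/1770160) = I*sqrt(3075316780235)/442540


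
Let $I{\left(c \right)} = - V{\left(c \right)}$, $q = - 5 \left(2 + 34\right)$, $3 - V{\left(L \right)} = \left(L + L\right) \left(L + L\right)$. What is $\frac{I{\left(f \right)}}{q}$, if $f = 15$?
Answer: $- \frac{299}{60} \approx -4.9833$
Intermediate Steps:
$V{\left(L \right)} = 3 - 4 L^{2}$ ($V{\left(L \right)} = 3 - \left(L + L\right) \left(L + L\right) = 3 - 2 L 2 L = 3 - 4 L^{2}$)
$q = -180$ ($q = \left(-5\right) 36 = -180$)
$I{\left(c \right)} = -3 + 4 c^{2}$ ($I{\left(c \right)} = - (3 - 4 c^{2}) = -3 + 4 c^{2}$)
$\frac{I{\left(f \right)}}{q} = \frac{-3 + 4 \cdot 15^{2}}{-180} = \left(-3 + 4 \cdot 225\right) \left(- \frac{1}{180}\right) = \left(-3 + 900\right) \left(- \frac{1}{180}\right) = 897 \left(- \frac{1}{180}\right) = - \frac{299}{60}$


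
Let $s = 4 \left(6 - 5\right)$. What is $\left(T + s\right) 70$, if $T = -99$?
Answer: $-6650$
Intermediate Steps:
$s = 4$ ($s = 4 \cdot 1 = 4$)
$\left(T + s\right) 70 = \left(-99 + 4\right) 70 = \left(-95\right) 70 = -6650$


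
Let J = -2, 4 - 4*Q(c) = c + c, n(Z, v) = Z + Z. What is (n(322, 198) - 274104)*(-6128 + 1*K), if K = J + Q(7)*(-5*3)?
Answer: 1666055050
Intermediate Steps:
n(Z, v) = 2*Z
Q(c) = 1 - c/2 (Q(c) = 1 - (c + c)/4 = 1 - c/2)
K = 71/2 (K = -2 + (1 - ½*7)*(-5*3) = -2 + (1 - 7/2)*(-15) = -2 - 5/2*(-15) = -2 + 75/2 = 71/2 ≈ 35.500)
(n(322, 198) - 274104)*(-6128 + 1*K) = (2*322 - 274104)*(-6128 + 1*(71/2)) = (644 - 274104)*(-6128 + 71/2) = -273460*(-12185/2) = 1666055050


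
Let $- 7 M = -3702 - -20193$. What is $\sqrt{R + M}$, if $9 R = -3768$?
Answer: $\frac{i \sqrt{1223565}}{21} \approx 52.674 i$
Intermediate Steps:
$R = - \frac{1256}{3}$ ($R = \frac{1}{9} \left(-3768\right) = - \frac{1256}{3} \approx -418.67$)
$M = - \frac{16491}{7}$ ($M = - \frac{-3702 - -20193}{7} = - \frac{-3702 + 20193}{7} = \left(- \frac{1}{7}\right) 16491 = - \frac{16491}{7} \approx -2355.9$)
$\sqrt{R + M} = \sqrt{- \frac{1256}{3} - \frac{16491}{7}} = \sqrt{- \frac{58265}{21}} = \frac{i \sqrt{1223565}}{21}$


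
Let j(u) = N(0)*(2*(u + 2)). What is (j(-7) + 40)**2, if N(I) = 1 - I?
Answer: 900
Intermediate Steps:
j(u) = 4 + 2*u (j(u) = (1 - 1*0)*(2*(u + 2)) = (1 + 0)*(2*(2 + u)) = 1*(4 + 2*u) = 4 + 2*u)
(j(-7) + 40)**2 = ((4 + 2*(-7)) + 40)**2 = ((4 - 14) + 40)**2 = (-10 + 40)**2 = 30**2 = 900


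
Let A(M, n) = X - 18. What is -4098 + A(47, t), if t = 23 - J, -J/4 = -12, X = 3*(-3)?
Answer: -4125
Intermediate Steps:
X = -9
J = 48 (J = -4*(-12) = 48)
t = -25 (t = 23 - 1*48 = 23 - 48 = -25)
A(M, n) = -27 (A(M, n) = -9 - 18 = -27)
-4098 + A(47, t) = -4098 - 27 = -4125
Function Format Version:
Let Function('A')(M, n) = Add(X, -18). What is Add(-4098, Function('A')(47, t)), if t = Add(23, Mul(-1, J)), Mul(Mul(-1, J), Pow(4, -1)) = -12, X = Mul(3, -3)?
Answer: -4125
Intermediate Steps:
X = -9
J = 48 (J = Mul(-4, -12) = 48)
t = -25 (t = Add(23, Mul(-1, 48)) = Add(23, -48) = -25)
Function('A')(M, n) = -27 (Function('A')(M, n) = Add(-9, -18) = -27)
Add(-4098, Function('A')(47, t)) = Add(-4098, -27) = -4125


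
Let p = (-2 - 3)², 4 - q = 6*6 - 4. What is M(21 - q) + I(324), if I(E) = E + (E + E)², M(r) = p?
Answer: 420253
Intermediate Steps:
q = -28 (q = 4 - (6*6 - 4) = 4 - (36 - 4) = 4 - 1*32 = 4 - 32 = -28)
p = 25 (p = (-5)² = 25)
M(r) = 25
I(E) = E + 4*E² (I(E) = E + (2*E)² = E + 4*E²)
M(21 - q) + I(324) = 25 + 324*(1 + 4*324) = 25 + 324*(1 + 1296) = 25 + 324*1297 = 25 + 420228 = 420253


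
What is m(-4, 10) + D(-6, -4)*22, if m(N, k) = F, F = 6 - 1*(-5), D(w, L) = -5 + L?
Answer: -187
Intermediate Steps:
F = 11 (F = 6 + 5 = 11)
m(N, k) = 11
m(-4, 10) + D(-6, -4)*22 = 11 + (-5 - 4)*22 = 11 - 9*22 = 11 - 198 = -187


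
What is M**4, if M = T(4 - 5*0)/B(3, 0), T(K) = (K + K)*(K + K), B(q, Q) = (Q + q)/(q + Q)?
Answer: 16777216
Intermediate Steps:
B(q, Q) = 1 (B(q, Q) = (Q + q)/(Q + q) = 1)
T(K) = 4*K**2 (T(K) = (2*K)*(2*K) = 4*K**2)
M = 64 (M = (4*(4 - 5*0)**2)/1 = (4*(4 + 0)**2)*1 = (4*4**2)*1 = (4*16)*1 = 64*1 = 64)
M**4 = 64**4 = 16777216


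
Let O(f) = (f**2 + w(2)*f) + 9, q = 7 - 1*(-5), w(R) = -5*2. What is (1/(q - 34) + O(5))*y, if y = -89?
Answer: 31417/22 ≈ 1428.0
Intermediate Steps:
w(R) = -10
q = 12 (q = 7 + 5 = 12)
O(f) = 9 + f**2 - 10*f (O(f) = (f**2 - 10*f) + 9 = 9 + f**2 - 10*f)
(1/(q - 34) + O(5))*y = (1/(12 - 34) + (9 + 5**2 - 10*5))*(-89) = (1/(-22) + (9 + 25 - 50))*(-89) = (-1/22 - 16)*(-89) = -353/22*(-89) = 31417/22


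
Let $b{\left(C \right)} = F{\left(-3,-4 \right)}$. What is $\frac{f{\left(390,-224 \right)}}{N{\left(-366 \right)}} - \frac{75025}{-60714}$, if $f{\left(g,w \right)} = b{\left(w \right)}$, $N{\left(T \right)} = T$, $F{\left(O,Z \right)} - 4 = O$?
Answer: $\frac{2283203}{1851777} \approx 1.233$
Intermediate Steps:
$F{\left(O,Z \right)} = 4 + O$
$b{\left(C \right)} = 1$ ($b{\left(C \right)} = 4 - 3 = 1$)
$f{\left(g,w \right)} = 1$
$\frac{f{\left(390,-224 \right)}}{N{\left(-366 \right)}} - \frac{75025}{-60714} = 1 \frac{1}{-366} - \frac{75025}{-60714} = 1 \left(- \frac{1}{366}\right) - - \frac{75025}{60714} = - \frac{1}{366} + \frac{75025}{60714} = \frac{2283203}{1851777}$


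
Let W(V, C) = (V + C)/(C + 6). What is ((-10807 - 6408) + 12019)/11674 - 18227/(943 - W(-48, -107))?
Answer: -10992529523/555028656 ≈ -19.805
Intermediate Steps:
W(V, C) = (C + V)/(6 + C)
((-10807 - 6408) + 12019)/11674 - 18227/(943 - W(-48, -107)) = ((-10807 - 6408) + 12019)/11674 - 18227/(943 - (-107 - 48)/(6 - 107)) = (-17215 + 12019)*(1/11674) - 18227/(943 - (-155)/(-101)) = -5196*1/11674 - 18227/(943 - (-1)*(-155)/101) = -2598/5837 - 18227/(943 - 1*155/101) = -2598/5837 - 18227/(943 - 155/101) = -2598/5837 - 18227/95088/101 = -2598/5837 - 18227*101/95088 = -2598/5837 - 1840927/95088 = -10992529523/555028656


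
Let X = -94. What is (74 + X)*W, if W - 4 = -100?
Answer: 1920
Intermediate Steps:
W = -96 (W = 4 - 100 = -96)
(74 + X)*W = (74 - 94)*(-96) = -20*(-96) = 1920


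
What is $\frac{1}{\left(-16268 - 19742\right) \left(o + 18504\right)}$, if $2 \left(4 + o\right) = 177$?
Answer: $- \frac{1}{669371885} \approx -1.4939 \cdot 10^{-9}$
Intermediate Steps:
$o = \frac{169}{2}$ ($o = -4 + \frac{1}{2} \cdot 177 = -4 + \frac{177}{2} = \frac{169}{2} \approx 84.5$)
$\frac{1}{\left(-16268 - 19742\right) \left(o + 18504\right)} = \frac{1}{\left(-16268 - 19742\right) \left(\frac{169}{2} + 18504\right)} = \frac{1}{\left(-36010\right) \frac{37177}{2}} = \frac{1}{-669371885} = - \frac{1}{669371885}$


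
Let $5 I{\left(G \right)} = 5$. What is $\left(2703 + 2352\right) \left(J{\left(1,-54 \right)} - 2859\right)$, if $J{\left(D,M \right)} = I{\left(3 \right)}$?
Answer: $-14447190$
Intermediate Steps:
$I{\left(G \right)} = 1$ ($I{\left(G \right)} = \frac{1}{5} \cdot 5 = 1$)
$J{\left(D,M \right)} = 1$
$\left(2703 + 2352\right) \left(J{\left(1,-54 \right)} - 2859\right) = \left(2703 + 2352\right) \left(1 - 2859\right) = 5055 \left(-2858\right) = -14447190$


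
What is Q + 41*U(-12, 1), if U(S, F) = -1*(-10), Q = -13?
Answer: 397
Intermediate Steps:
U(S, F) = 10
Q + 41*U(-12, 1) = -13 + 41*10 = -13 + 410 = 397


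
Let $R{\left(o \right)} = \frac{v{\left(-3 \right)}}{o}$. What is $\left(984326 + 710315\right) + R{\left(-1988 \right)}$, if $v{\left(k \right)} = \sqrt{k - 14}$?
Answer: $1694641 - \frac{i \sqrt{17}}{1988} \approx 1.6946 \cdot 10^{6} - 0.002074 i$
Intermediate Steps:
$v{\left(k \right)} = \sqrt{-14 + k}$
$R{\left(o \right)} = \frac{i \sqrt{17}}{o}$ ($R{\left(o \right)} = \frac{\sqrt{-14 - 3}}{o} = \frac{\sqrt{-17}}{o} = \frac{i \sqrt{17}}{o}$)
$\left(984326 + 710315\right) + R{\left(-1988 \right)} = \left(984326 + 710315\right) + \frac{i \sqrt{17}}{-1988} = 1694641 + i \sqrt{17} \left(- \frac{1}{1988}\right) = 1694641 - \frac{i \sqrt{17}}{1988}$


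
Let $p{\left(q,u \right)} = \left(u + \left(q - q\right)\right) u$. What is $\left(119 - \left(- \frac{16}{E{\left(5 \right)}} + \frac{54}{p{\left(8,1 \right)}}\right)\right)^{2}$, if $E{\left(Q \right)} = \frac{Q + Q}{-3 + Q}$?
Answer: $\frac{116281}{25} \approx 4651.2$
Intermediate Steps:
$p{\left(q,u \right)} = u^{2}$ ($p{\left(q,u \right)} = \left(u + 0\right) u = u u = u^{2}$)
$E{\left(Q \right)} = \frac{2 Q}{-3 + Q}$
$\left(119 - \left(- \frac{16}{E{\left(5 \right)}} + \frac{54}{p{\left(8,1 \right)}}\right)\right)^{2} = \left(119 + \left(\frac{16}{2 \cdot 5 \frac{1}{-3 + 5}} - \frac{54}{1^{2}}\right)\right)^{2} = \left(119 + \left(\frac{16}{2 \cdot 5 \cdot \frac{1}{2}} - \frac{54}{1}\right)\right)^{2} = \left(119 + \left(\frac{16}{2 \cdot 5 \cdot \frac{1}{2}} - 54\right)\right)^{2} = \left(119 - \left(54 - \frac{16}{5}\right)\right)^{2} = \left(119 + \left(16 \cdot \frac{1}{5} - 54\right)\right)^{2} = \left(119 + \left(\frac{16}{5} - 54\right)\right)^{2} = \left(119 - \frac{254}{5}\right)^{2} = \left(\frac{341}{5}\right)^{2} = \frac{116281}{25}$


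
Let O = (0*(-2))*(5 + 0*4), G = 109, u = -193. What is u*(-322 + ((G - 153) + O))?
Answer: 70638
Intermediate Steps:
O = 0 (O = 0*(5 + 0) = 0*5 = 0)
u*(-322 + ((G - 153) + O)) = -193*(-322 + ((109 - 153) + 0)) = -193*(-322 + (-44 + 0)) = -193*(-322 - 44) = -193*(-366) = 70638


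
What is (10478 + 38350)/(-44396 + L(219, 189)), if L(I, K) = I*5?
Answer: -48828/43301 ≈ -1.1276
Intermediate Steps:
L(I, K) = 5*I
(10478 + 38350)/(-44396 + L(219, 189)) = (10478 + 38350)/(-44396 + 5*219) = 48828/(-44396 + 1095) = 48828/(-43301) = 48828*(-1/43301) = -48828/43301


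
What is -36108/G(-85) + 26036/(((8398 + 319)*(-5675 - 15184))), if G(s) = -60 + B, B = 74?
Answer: -142727006218/55338927 ≈ -2579.1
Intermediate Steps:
G(s) = 14 (G(s) = -60 + 74 = 14)
-36108/G(-85) + 26036/(((8398 + 319)*(-5675 - 15184))) = -36108/14 + 26036/(((8398 + 319)*(-5675 - 15184))) = -36108*1/14 + 26036/((8717*(-20859))) = -18054/7 + 26036/(-181827903) = -18054/7 + 26036*(-1/181827903) = -18054/7 - 1132/7905561 = -142727006218/55338927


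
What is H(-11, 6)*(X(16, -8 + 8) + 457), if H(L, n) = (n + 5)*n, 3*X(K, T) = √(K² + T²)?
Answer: 30514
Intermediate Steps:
X(K, T) = √(K² + T²)/3
H(L, n) = n*(5 + n) (H(L, n) = (5 + n)*n = n*(5 + n))
H(-11, 6)*(X(16, -8 + 8) + 457) = (6*(5 + 6))*(√(16² + (-8 + 8)²)/3 + 457) = (6*11)*(√(256 + 0²)/3 + 457) = 66*(√(256 + 0)/3 + 457) = 66*(√256/3 + 457) = 66*((⅓)*16 + 457) = 66*(16/3 + 457) = 66*(1387/3) = 30514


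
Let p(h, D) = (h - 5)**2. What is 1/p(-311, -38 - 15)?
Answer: 1/99856 ≈ 1.0014e-5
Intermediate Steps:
p(h, D) = (-5 + h)**2
1/p(-311, -38 - 15) = 1/((-5 - 311)**2) = 1/((-316)**2) = 1/99856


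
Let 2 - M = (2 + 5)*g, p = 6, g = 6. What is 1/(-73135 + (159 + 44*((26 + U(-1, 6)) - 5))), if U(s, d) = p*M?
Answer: -1/82612 ≈ -1.2105e-5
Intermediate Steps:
M = -40 (M = 2 - (2 + 5)*6 = 2 - 7*6 = 2 - 1*42 = 2 - 42 = -40)
U(s, d) = -240 (U(s, d) = 6*(-40) = -240)
1/(-73135 + (159 + 44*((26 + U(-1, 6)) - 5))) = 1/(-73135 + (159 + 44*((26 - 240) - 5))) = 1/(-73135 + (159 + 44*(-214 - 5))) = 1/(-73135 + (159 + 44*(-219))) = 1/(-73135 + (159 - 9636)) = 1/(-73135 - 9477) = 1/(-82612) = -1/82612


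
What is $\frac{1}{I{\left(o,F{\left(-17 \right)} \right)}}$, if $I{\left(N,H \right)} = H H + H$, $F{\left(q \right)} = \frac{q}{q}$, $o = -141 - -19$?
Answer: $\frac{1}{2} \approx 0.5$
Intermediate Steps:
$o = -122$ ($o = -141 + 19 = -122$)
$F{\left(q \right)} = 1$
$I{\left(N,H \right)} = H + H^{2}$ ($I{\left(N,H \right)} = H^{2} + H = H + H^{2}$)
$\frac{1}{I{\left(o,F{\left(-17 \right)} \right)}} = \frac{1}{1 \left(1 + 1\right)} = \frac{1}{1 \cdot 2} = \frac{1}{2}$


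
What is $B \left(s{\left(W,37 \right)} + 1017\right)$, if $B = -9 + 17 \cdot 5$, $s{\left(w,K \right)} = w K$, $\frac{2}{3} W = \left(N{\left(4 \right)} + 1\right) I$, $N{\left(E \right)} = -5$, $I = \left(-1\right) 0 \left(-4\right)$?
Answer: $77292$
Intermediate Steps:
$I = 0$ ($I = 0 \left(-4\right) = 0$)
$W = 0$ ($W = \frac{3 \left(-5 + 1\right) 0}{2} = \frac{3 \left(\left(-4\right) 0\right)}{2} = \frac{3}{2} \cdot 0 = 0$)
$s{\left(w,K \right)} = K w$
$B = 76$ ($B = -9 + 85 = 76$)
$B \left(s{\left(W,37 \right)} + 1017\right) = 76 \left(37 \cdot 0 + 1017\right) = 76 \left(0 + 1017\right) = 76 \cdot 1017 = 77292$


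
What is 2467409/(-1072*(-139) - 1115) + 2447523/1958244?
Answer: 1731253462945/96536859964 ≈ 17.934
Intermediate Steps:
2467409/(-1072*(-139) - 1115) + 2447523/1958244 = 2467409/(149008 - 1115) + 2447523*(1/1958244) = 2467409/147893 + 815841/652748 = 1731253462945/96536859964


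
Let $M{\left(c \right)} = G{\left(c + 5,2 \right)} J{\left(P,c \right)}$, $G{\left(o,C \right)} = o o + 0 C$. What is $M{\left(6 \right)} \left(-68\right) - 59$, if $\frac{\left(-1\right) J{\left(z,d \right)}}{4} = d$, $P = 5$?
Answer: $197413$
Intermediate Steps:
$J{\left(z,d \right)} = - 4 d$
$G{\left(o,C \right)} = o^{2}$ ($G{\left(o,C \right)} = o^{2} + 0 = o^{2}$)
$M{\left(c \right)} = - 4 c \left(5 + c\right)^{2}$ ($M{\left(c \right)} = \left(c + 5\right)^{2} \left(- 4 c\right) = \left(5 + c\right)^{2} \left(- 4 c\right) = - 4 c \left(5 + c\right)^{2}$)
$M{\left(6 \right)} \left(-68\right) - 59 = \left(-4\right) 6 \left(5 + 6\right)^{2} \left(-68\right) - 59 = \left(-4\right) 6 \cdot 11^{2} \left(-68\right) - 59 = \left(-4\right) 6 \cdot 121 \left(-68\right) - 59 = \left(-2904\right) \left(-68\right) - 59 = 197472 - 59 = 197413$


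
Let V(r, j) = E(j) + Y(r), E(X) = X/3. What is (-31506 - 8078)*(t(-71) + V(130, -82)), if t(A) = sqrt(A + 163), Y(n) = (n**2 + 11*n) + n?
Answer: -2188916032/3 - 79168*sqrt(23) ≈ -7.3002e+8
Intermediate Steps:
E(X) = X/3 (E(X) = X*(1/3) = X/3)
Y(n) = n**2 + 12*n
t(A) = sqrt(163 + A)
V(r, j) = j/3 + r*(12 + r)
(-31506 - 8078)*(t(-71) + V(130, -82)) = (-31506 - 8078)*(sqrt(163 - 71) + ((1/3)*(-82) + 130*(12 + 130))) = -39584*(sqrt(92) + (-82/3 + 130*142)) = -39584*(2*sqrt(23) + (-82/3 + 18460)) = -39584*(2*sqrt(23) + 55298/3) = -39584*(55298/3 + 2*sqrt(23)) = -2188916032/3 - 79168*sqrt(23)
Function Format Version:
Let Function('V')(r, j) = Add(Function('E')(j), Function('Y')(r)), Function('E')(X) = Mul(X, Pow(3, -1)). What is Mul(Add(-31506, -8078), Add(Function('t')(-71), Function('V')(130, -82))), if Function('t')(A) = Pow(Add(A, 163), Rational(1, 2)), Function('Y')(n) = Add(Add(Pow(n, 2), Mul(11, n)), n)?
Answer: Add(Rational(-2188916032, 3), Mul(-79168, Pow(23, Rational(1, 2)))) ≈ -7.3002e+8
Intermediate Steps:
Function('E')(X) = Mul(Rational(1, 3), X) (Function('E')(X) = Mul(X, Rational(1, 3)) = Mul(Rational(1, 3), X))
Function('Y')(n) = Add(Pow(n, 2), Mul(12, n))
Function('t')(A) = Pow(Add(163, A), Rational(1, 2))
Function('V')(r, j) = Add(Mul(Rational(1, 3), j), Mul(r, Add(12, r)))
Mul(Add(-31506, -8078), Add(Function('t')(-71), Function('V')(130, -82))) = Mul(Add(-31506, -8078), Add(Pow(Add(163, -71), Rational(1, 2)), Add(Mul(Rational(1, 3), -82), Mul(130, Add(12, 130))))) = Mul(-39584, Add(Pow(92, Rational(1, 2)), Add(Rational(-82, 3), Mul(130, 142)))) = Mul(-39584, Add(Mul(2, Pow(23, Rational(1, 2))), Add(Rational(-82, 3), 18460))) = Mul(-39584, Add(Mul(2, Pow(23, Rational(1, 2))), Rational(55298, 3))) = Mul(-39584, Add(Rational(55298, 3), Mul(2, Pow(23, Rational(1, 2))))) = Add(Rational(-2188916032, 3), Mul(-79168, Pow(23, Rational(1, 2))))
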